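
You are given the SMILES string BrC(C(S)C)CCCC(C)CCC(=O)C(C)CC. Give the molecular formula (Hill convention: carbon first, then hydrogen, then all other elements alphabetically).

C15H29BrOS

Walk through each heavy atom and fill implicit hydrogens from standard valence (C 4, N 3, O 2, S 2, halogen 1):
  atom 1: Br (halogen, monovalent) → 0 H
  atom 2: C, bond orders sum to 3 (valence 4) → 1 H
  atom 3: C, bond orders sum to 3 (valence 4) → 1 H
  atom 4: S, bond orders sum to 1 (valence 2) → 1 H
  atom 5: C, bond orders sum to 1 (valence 4) → 3 H
  atom 6: C, bond orders sum to 2 (valence 4) → 2 H
  atom 7: C, bond orders sum to 2 (valence 4) → 2 H
  atom 8: C, bond orders sum to 2 (valence 4) → 2 H
  atom 9: C, bond orders sum to 3 (valence 4) → 1 H
  atom 10: C, bond orders sum to 1 (valence 4) → 3 H
  atom 11: C, bond orders sum to 2 (valence 4) → 2 H
  atom 12: C, bond orders sum to 2 (valence 4) → 2 H
  atom 13: C, bond orders sum to 4 (valence 4) → 0 H
  atom 14: O, bond orders sum to 2 (valence 2) → 0 H
  atom 15: C, bond orders sum to 3 (valence 4) → 1 H
  atom 16: C, bond orders sum to 1 (valence 4) → 3 H
  atom 17: C, bond orders sum to 2 (valence 4) → 2 H
  atom 18: C, bond orders sum to 1 (valence 4) → 3 H
Totals → C:15, H:29, Br:1, O:1, S:1.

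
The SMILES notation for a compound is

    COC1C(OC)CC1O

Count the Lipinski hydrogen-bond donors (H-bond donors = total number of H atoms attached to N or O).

Donors: find every N or O and count the H atoms it carries.
  atom 2 (O): bond orders sum to 2 → 0 H
  atom 5 (O): bond orders sum to 2 → 0 H
  atom 9 (O): bond orders sum to 1 → 1 H
Lipinski HBD = 1.

1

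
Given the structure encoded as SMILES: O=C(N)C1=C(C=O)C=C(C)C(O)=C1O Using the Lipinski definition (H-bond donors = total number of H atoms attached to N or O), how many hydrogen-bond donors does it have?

4

Donors: find every N or O and count the H atoms it carries.
  atom 1 (O): bond orders sum to 2 → 0 H
  atom 3 (N): bond orders sum to 1 → 2 H
  atom 7 (O): bond orders sum to 2 → 0 H
  atom 12 (O): bond orders sum to 1 → 1 H
  atom 14 (O): bond orders sum to 1 → 1 H
Lipinski HBD = 4.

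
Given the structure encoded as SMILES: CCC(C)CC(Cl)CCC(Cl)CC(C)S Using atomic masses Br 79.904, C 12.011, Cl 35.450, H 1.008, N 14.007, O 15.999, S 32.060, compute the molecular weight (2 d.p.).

271.28 g/mol

First, the molecular formula is C12H24Cl2S (counting implicit H from valence).
  C: 12 × 12.011 = 144.132
  Cl: 2 × 35.450 = 70.900
  H: 24 × 1.008 = 24.192
  S: 1 × 32.060 = 32.060
Sum: 12×12.011 + 2×35.450 + 24×1.008 + 1×32.060 = 271.284 → 271.28 g/mol.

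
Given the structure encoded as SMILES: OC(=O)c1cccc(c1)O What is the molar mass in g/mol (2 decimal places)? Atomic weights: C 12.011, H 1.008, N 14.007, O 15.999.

138.12 g/mol

First, the molecular formula is C7H6O3 (counting implicit H from valence).
  C: 7 × 12.011 = 84.077
  H: 6 × 1.008 = 6.048
  O: 3 × 15.999 = 47.997
Sum: 7×12.011 + 6×1.008 + 3×15.999 = 138.122 → 138.12 g/mol.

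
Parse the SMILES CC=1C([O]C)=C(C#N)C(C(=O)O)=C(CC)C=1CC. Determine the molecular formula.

Walk through each heavy atom and fill implicit hydrogens from standard valence (C 4, N 3, O 2, S 2, halogen 1):
  atom 1: C, bond orders sum to 1 (valence 4) → 3 H
  atom 2: C, bond orders sum to 4 (valence 4) → 0 H
  atom 3: C, bond orders sum to 4 (valence 4) → 0 H
  atom 4: O with explicit H count 0
  atom 5: C, bond orders sum to 1 (valence 4) → 3 H
  atom 6: C, bond orders sum to 4 (valence 4) → 0 H
  atom 7: C, bond orders sum to 4 (valence 4) → 0 H
  atom 8: N, bond orders sum to 3 (valence 3) → 0 H
  atom 9: C, bond orders sum to 4 (valence 4) → 0 H
  atom 10: C, bond orders sum to 4 (valence 4) → 0 H
  atom 11: O, bond orders sum to 2 (valence 2) → 0 H
  atom 12: O, bond orders sum to 1 (valence 2) → 1 H
  atom 13: C, bond orders sum to 4 (valence 4) → 0 H
  atom 14: C, bond orders sum to 2 (valence 4) → 2 H
  atom 15: C, bond orders sum to 1 (valence 4) → 3 H
  atom 16: C, bond orders sum to 4 (valence 4) → 0 H
  atom 17: C, bond orders sum to 2 (valence 4) → 2 H
  atom 18: C, bond orders sum to 1 (valence 4) → 3 H
Totals → C:14, H:17, N:1, O:3.

C14H17NO3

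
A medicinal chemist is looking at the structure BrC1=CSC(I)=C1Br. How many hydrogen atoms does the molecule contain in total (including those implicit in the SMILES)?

1

Walk through each heavy atom and fill implicit hydrogens from standard valence (C 4, N 3, O 2, S 2, halogen 1):
  atom 1: Br (halogen, monovalent) → 0 H
  atom 2: C, bond orders sum to 4 (valence 4) → 0 H
  atom 3: C, bond orders sum to 3 (valence 4) → 1 H
  atom 4: S, bond orders sum to 2 (valence 2) → 0 H
  atom 5: C, bond orders sum to 4 (valence 4) → 0 H
  atom 6: I (halogen, monovalent) → 0 H
  atom 7: C, bond orders sum to 4 (valence 4) → 0 H
  atom 8: Br (halogen, monovalent) → 0 H
Total hydrogens: 1.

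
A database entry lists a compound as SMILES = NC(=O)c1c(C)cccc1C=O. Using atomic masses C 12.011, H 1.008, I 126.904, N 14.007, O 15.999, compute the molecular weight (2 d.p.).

163.18 g/mol

First, the molecular formula is C9H9NO2 (counting implicit H from valence).
  C: 9 × 12.011 = 108.099
  H: 9 × 1.008 = 9.072
  N: 1 × 14.007 = 14.007
  O: 2 × 15.999 = 31.998
Sum: 9×12.011 + 9×1.008 + 1×14.007 + 2×15.999 = 163.176 → 163.18 g/mol.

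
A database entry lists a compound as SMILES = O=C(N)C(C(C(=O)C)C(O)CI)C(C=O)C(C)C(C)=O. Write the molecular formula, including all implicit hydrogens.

Walk through each heavy atom and fill implicit hydrogens from standard valence (C 4, N 3, O 2, S 2, halogen 1):
  atom 1: O, bond orders sum to 2 (valence 2) → 0 H
  atom 2: C, bond orders sum to 4 (valence 4) → 0 H
  atom 3: N, bond orders sum to 1 (valence 3) → 2 H
  atom 4: C, bond orders sum to 3 (valence 4) → 1 H
  atom 5: C, bond orders sum to 3 (valence 4) → 1 H
  atom 6: C, bond orders sum to 4 (valence 4) → 0 H
  atom 7: O, bond orders sum to 2 (valence 2) → 0 H
  atom 8: C, bond orders sum to 1 (valence 4) → 3 H
  atom 9: C, bond orders sum to 3 (valence 4) → 1 H
  atom 10: O, bond orders sum to 1 (valence 2) → 1 H
  atom 11: C, bond orders sum to 2 (valence 4) → 2 H
  atom 12: I (halogen, monovalent) → 0 H
  atom 13: C, bond orders sum to 3 (valence 4) → 1 H
  atom 14: C, bond orders sum to 3 (valence 4) → 1 H
  atom 15: O, bond orders sum to 2 (valence 2) → 0 H
  atom 16: C, bond orders sum to 3 (valence 4) → 1 H
  atom 17: C, bond orders sum to 1 (valence 4) → 3 H
  atom 18: C, bond orders sum to 4 (valence 4) → 0 H
  atom 19: C, bond orders sum to 1 (valence 4) → 3 H
  atom 20: O, bond orders sum to 2 (valence 2) → 0 H
Totals → C:13, H:20, I:1, N:1, O:5.
In Hill order: C13H20INO5.

C13H20INO5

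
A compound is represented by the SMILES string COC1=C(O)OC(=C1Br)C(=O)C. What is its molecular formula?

C7H7BrO4

Walk through each heavy atom and fill implicit hydrogens from standard valence (C 4, N 3, O 2, S 2, halogen 1):
  atom 1: C, bond orders sum to 1 (valence 4) → 3 H
  atom 2: O, bond orders sum to 2 (valence 2) → 0 H
  atom 3: C, bond orders sum to 4 (valence 4) → 0 H
  atom 4: C, bond orders sum to 4 (valence 4) → 0 H
  atom 5: O, bond orders sum to 1 (valence 2) → 1 H
  atom 6: O, bond orders sum to 2 (valence 2) → 0 H
  atom 7: C, bond orders sum to 4 (valence 4) → 0 H
  atom 8: C, bond orders sum to 4 (valence 4) → 0 H
  atom 9: Br (halogen, monovalent) → 0 H
  atom 10: C, bond orders sum to 4 (valence 4) → 0 H
  atom 11: O, bond orders sum to 2 (valence 2) → 0 H
  atom 12: C, bond orders sum to 1 (valence 4) → 3 H
Totals → C:7, H:7, Br:1, O:4.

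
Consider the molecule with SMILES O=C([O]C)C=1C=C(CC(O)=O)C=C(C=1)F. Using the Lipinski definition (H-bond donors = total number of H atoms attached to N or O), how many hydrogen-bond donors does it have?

Donors: find every N or O and count the H atoms it carries.
  atom 1 (O): bond orders sum to 2 → 0 H
  atom 3 (O): bond orders sum to 2 → 0 H
  atom 10 (O): bond orders sum to 1 → 1 H
  atom 11 (O): bond orders sum to 2 → 0 H
Lipinski HBD = 1.

1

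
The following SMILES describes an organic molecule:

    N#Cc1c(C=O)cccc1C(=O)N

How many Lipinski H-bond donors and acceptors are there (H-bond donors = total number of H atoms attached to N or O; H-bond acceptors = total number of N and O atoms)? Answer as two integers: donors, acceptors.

Donors: find every N or O and count the H atoms it carries.
  atom 1 (N): bond orders sum to 3 → 0 H
  atom 6 (O): bond orders sum to 2 → 0 H
  atom 12 (O): bond orders sum to 2 → 0 H
  atom 13 (N): bond orders sum to 1 → 2 H
Lipinski HBD = 2.
Acceptors: N atoms = 2, O atoms = 2 → HBA = 4.

2, 4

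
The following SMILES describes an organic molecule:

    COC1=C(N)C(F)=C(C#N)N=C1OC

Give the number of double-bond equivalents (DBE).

Degree of unsaturation = (number of rings) + (number of π bonds).
Ring closures in the SMILES: 1.
π bonds: 3 double bonds (each 1 DoU), 1 triple bond (each 2 DoU) → 5 DoU from unsaturation.
Total DoU = 1 + 5 = 6.

6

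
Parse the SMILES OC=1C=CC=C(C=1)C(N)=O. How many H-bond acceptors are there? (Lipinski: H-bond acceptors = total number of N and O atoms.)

3

N atoms: 1; O atoms: 2.
Lipinski HBA = 1 + 2 = 3.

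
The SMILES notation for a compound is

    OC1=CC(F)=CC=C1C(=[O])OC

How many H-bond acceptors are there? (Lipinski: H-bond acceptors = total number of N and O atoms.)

N atoms: 0; O atoms: 3.
Lipinski HBA = 0 + 3 = 3.

3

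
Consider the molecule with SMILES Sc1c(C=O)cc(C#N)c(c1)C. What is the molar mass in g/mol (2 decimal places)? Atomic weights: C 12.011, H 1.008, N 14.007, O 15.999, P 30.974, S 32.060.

177.22 g/mol

First, the molecular formula is C9H7NOS (counting implicit H from valence).
  C: 9 × 12.011 = 108.099
  H: 7 × 1.008 = 7.056
  N: 1 × 14.007 = 14.007
  O: 1 × 15.999 = 15.999
  S: 1 × 32.060 = 32.060
Sum: 9×12.011 + 7×1.008 + 1×14.007 + 1×15.999 + 1×32.060 = 177.221 → 177.22 g/mol.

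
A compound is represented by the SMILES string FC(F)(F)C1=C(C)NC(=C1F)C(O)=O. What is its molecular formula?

C7H5F4NO2

Walk through each heavy atom and fill implicit hydrogens from standard valence (C 4, N 3, O 2, S 2, halogen 1):
  atom 1: F (halogen, monovalent) → 0 H
  atom 2: C, bond orders sum to 4 (valence 4) → 0 H
  atom 3: F (halogen, monovalent) → 0 H
  atom 4: F (halogen, monovalent) → 0 H
  atom 5: C, bond orders sum to 4 (valence 4) → 0 H
  atom 6: C, bond orders sum to 4 (valence 4) → 0 H
  atom 7: C, bond orders sum to 1 (valence 4) → 3 H
  atom 8: N, bond orders sum to 2 (valence 3) → 1 H
  atom 9: C, bond orders sum to 4 (valence 4) → 0 H
  atom 10: C, bond orders sum to 4 (valence 4) → 0 H
  atom 11: F (halogen, monovalent) → 0 H
  atom 12: C, bond orders sum to 4 (valence 4) → 0 H
  atom 13: O, bond orders sum to 1 (valence 2) → 1 H
  atom 14: O, bond orders sum to 2 (valence 2) → 0 H
Totals → C:7, H:5, F:4, N:1, O:2.
In Hill order: C7H5F4NO2.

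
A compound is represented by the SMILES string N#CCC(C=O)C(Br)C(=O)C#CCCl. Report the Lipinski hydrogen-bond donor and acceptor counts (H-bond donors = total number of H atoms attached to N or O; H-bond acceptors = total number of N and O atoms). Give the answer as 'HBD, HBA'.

Donors: find every N or O and count the H atoms it carries.
  atom 1 (N): bond orders sum to 3 → 0 H
  atom 6 (O): bond orders sum to 2 → 0 H
  atom 10 (O): bond orders sum to 2 → 0 H
Lipinski HBD = 0.
Acceptors: N atoms = 1, O atoms = 2 → HBA = 3.

0, 3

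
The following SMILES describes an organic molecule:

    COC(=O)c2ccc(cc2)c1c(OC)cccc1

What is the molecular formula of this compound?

C15H14O3

Walk through each heavy atom and fill implicit hydrogens from standard valence (C 4, N 3, O 2, S 2, halogen 1); for lowercase aromatic atoms, an aromatic c carries 1 H when it has two neighbours and 0 H with three, and aromatic n carries 0 H:
  atom 1: C, bond orders sum to 1 (valence 4) → 3 H
  atom 2: O, bond orders sum to 2 (valence 2) → 0 H
  atom 3: C, bond orders sum to 4 (valence 4) → 0 H
  atom 4: O, bond orders sum to 2 (valence 2) → 0 H
  atom 5: aromatic c, 3 neighbours → 0 H
  atom 6: aromatic c, 2 neighbours → 1 H
  atom 7: aromatic c, 2 neighbours → 1 H
  atom 8: aromatic c, 3 neighbours → 0 H
  atom 9: aromatic c, 2 neighbours → 1 H
  atom 10: aromatic c, 2 neighbours → 1 H
  atom 11: aromatic c, 3 neighbours → 0 H
  atom 12: aromatic c, 3 neighbours → 0 H
  atom 13: O, bond orders sum to 2 (valence 2) → 0 H
  atom 14: C, bond orders sum to 1 (valence 4) → 3 H
  atom 15: aromatic c, 2 neighbours → 1 H
  atom 16: aromatic c, 2 neighbours → 1 H
  atom 17: aromatic c, 2 neighbours → 1 H
  atom 18: aromatic c, 2 neighbours → 1 H
Totals → C:15, H:14, O:3.
In Hill order: C15H14O3.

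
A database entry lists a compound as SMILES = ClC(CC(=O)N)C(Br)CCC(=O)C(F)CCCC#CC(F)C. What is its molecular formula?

C15H21BrClF2NO2

Walk through each heavy atom and fill implicit hydrogens from standard valence (C 4, N 3, O 2, S 2, halogen 1):
  atom 1: Cl (halogen, monovalent) → 0 H
  atom 2: C, bond orders sum to 3 (valence 4) → 1 H
  atom 3: C, bond orders sum to 2 (valence 4) → 2 H
  atom 4: C, bond orders sum to 4 (valence 4) → 0 H
  atom 5: O, bond orders sum to 2 (valence 2) → 0 H
  atom 6: N, bond orders sum to 1 (valence 3) → 2 H
  atom 7: C, bond orders sum to 3 (valence 4) → 1 H
  atom 8: Br (halogen, monovalent) → 0 H
  atom 9: C, bond orders sum to 2 (valence 4) → 2 H
  atom 10: C, bond orders sum to 2 (valence 4) → 2 H
  atom 11: C, bond orders sum to 4 (valence 4) → 0 H
  atom 12: O, bond orders sum to 2 (valence 2) → 0 H
  atom 13: C, bond orders sum to 3 (valence 4) → 1 H
  atom 14: F (halogen, monovalent) → 0 H
  atom 15: C, bond orders sum to 2 (valence 4) → 2 H
  atom 16: C, bond orders sum to 2 (valence 4) → 2 H
  atom 17: C, bond orders sum to 2 (valence 4) → 2 H
  atom 18: C, bond orders sum to 4 (valence 4) → 0 H
  atom 19: C, bond orders sum to 4 (valence 4) → 0 H
  atom 20: C, bond orders sum to 3 (valence 4) → 1 H
  atom 21: F (halogen, monovalent) → 0 H
  atom 22: C, bond orders sum to 1 (valence 4) → 3 H
Totals → C:15, H:21, Br:1, Cl:1, F:2, N:1, O:2.
In Hill order: C15H21BrClF2NO2.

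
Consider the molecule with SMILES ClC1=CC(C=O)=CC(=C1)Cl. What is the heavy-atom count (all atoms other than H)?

Every atom symbol written in the SMILES (organic subset) is one heavy atom; implicit H are not written.
Heavy atoms by element → C:7, Cl:2, O:1.
Total: 10.

10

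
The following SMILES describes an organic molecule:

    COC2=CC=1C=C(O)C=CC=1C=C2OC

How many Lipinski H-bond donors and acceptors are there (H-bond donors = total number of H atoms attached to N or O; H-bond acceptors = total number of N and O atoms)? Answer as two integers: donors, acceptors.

1, 3

Donors: find every N or O and count the H atoms it carries.
  atom 2 (O): bond orders sum to 2 → 0 H
  atom 8 (O): bond orders sum to 1 → 1 H
  atom 14 (O): bond orders sum to 2 → 0 H
Lipinski HBD = 1.
Acceptors: N atoms = 0, O atoms = 3 → HBA = 3.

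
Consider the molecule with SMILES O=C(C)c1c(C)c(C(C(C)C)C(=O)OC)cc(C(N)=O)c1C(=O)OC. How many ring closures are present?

In SMILES, each pair of matching ring-closure digits denotes one ring-closing bond; the number of such bonds equals the number of independent rings.
Ring-closure bonds here: 1.

1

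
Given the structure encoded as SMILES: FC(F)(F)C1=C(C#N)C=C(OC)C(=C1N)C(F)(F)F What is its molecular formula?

Walk through each heavy atom and fill implicit hydrogens from standard valence (C 4, N 3, O 2, S 2, halogen 1):
  atom 1: F (halogen, monovalent) → 0 H
  atom 2: C, bond orders sum to 4 (valence 4) → 0 H
  atom 3: F (halogen, monovalent) → 0 H
  atom 4: F (halogen, monovalent) → 0 H
  atom 5: C, bond orders sum to 4 (valence 4) → 0 H
  atom 6: C, bond orders sum to 4 (valence 4) → 0 H
  atom 7: C, bond orders sum to 4 (valence 4) → 0 H
  atom 8: N, bond orders sum to 3 (valence 3) → 0 H
  atom 9: C, bond orders sum to 3 (valence 4) → 1 H
  atom 10: C, bond orders sum to 4 (valence 4) → 0 H
  atom 11: O, bond orders sum to 2 (valence 2) → 0 H
  atom 12: C, bond orders sum to 1 (valence 4) → 3 H
  atom 13: C, bond orders sum to 4 (valence 4) → 0 H
  atom 14: C, bond orders sum to 4 (valence 4) → 0 H
  atom 15: N, bond orders sum to 1 (valence 3) → 2 H
  atom 16: C, bond orders sum to 4 (valence 4) → 0 H
  atom 17: F (halogen, monovalent) → 0 H
  atom 18: F (halogen, monovalent) → 0 H
  atom 19: F (halogen, monovalent) → 0 H
Totals → C:10, H:6, F:6, N:2, O:1.
In Hill order: C10H6F6N2O.

C10H6F6N2O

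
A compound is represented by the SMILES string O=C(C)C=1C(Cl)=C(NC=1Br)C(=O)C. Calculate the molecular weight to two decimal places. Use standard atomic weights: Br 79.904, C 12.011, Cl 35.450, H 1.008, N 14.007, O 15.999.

264.50 g/mol

First, the molecular formula is C8H7BrClNO2 (counting implicit H from valence).
  Br: 1 × 79.904 = 79.904
  C: 8 × 12.011 = 96.088
  Cl: 1 × 35.450 = 35.450
  H: 7 × 1.008 = 7.056
  N: 1 × 14.007 = 14.007
  O: 2 × 15.999 = 31.998
Sum: 1×79.904 + 8×12.011 + 1×35.450 + 7×1.008 + 1×14.007 + 2×15.999 = 264.503 → 264.50 g/mol.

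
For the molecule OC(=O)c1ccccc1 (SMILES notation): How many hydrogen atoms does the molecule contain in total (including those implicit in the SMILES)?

Walk through each heavy atom and fill implicit hydrogens from standard valence (C 4, N 3, O 2, S 2, halogen 1); for lowercase aromatic atoms, an aromatic c carries 1 H when it has two neighbours and 0 H with three, and aromatic n carries 0 H:
  atom 1: O, bond orders sum to 1 (valence 2) → 1 H
  atom 2: C, bond orders sum to 4 (valence 4) → 0 H
  atom 3: O, bond orders sum to 2 (valence 2) → 0 H
  atom 4: aromatic c, 3 neighbours → 0 H
  atom 5: aromatic c, 2 neighbours → 1 H
  atom 6: aromatic c, 2 neighbours → 1 H
  atom 7: aromatic c, 2 neighbours → 1 H
  atom 8: aromatic c, 2 neighbours → 1 H
  atom 9: aromatic c, 2 neighbours → 1 H
Total hydrogens: 6.

6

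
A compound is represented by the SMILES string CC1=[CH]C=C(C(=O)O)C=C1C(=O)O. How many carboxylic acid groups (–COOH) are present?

The carboxylic acid motif appears at heavy-atom positions 6, 11 in the SMILES.
Carboxylic acid count: 2.

2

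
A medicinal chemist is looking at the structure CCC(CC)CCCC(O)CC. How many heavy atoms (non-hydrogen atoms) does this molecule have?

12

Every atom symbol written in the SMILES (organic subset) is one heavy atom; implicit H are not written.
Heavy atoms by element → C:11, O:1.
Total: 12.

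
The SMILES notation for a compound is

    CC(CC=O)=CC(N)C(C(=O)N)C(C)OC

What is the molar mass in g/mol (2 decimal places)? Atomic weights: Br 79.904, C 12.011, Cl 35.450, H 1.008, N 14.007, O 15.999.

First, the molecular formula is C11H20N2O3 (counting implicit H from valence).
  C: 11 × 12.011 = 132.121
  H: 20 × 1.008 = 20.160
  N: 2 × 14.007 = 28.014
  O: 3 × 15.999 = 47.997
Sum: 11×12.011 + 20×1.008 + 2×14.007 + 3×15.999 = 228.292 → 228.29 g/mol.

228.29 g/mol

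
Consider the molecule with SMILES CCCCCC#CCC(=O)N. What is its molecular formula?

Walk through each heavy atom and fill implicit hydrogens from standard valence (C 4, N 3, O 2, S 2, halogen 1):
  atom 1: C, bond orders sum to 1 (valence 4) → 3 H
  atom 2: C, bond orders sum to 2 (valence 4) → 2 H
  atom 3: C, bond orders sum to 2 (valence 4) → 2 H
  atom 4: C, bond orders sum to 2 (valence 4) → 2 H
  atom 5: C, bond orders sum to 2 (valence 4) → 2 H
  atom 6: C, bond orders sum to 4 (valence 4) → 0 H
  atom 7: C, bond orders sum to 4 (valence 4) → 0 H
  atom 8: C, bond orders sum to 2 (valence 4) → 2 H
  atom 9: C, bond orders sum to 4 (valence 4) → 0 H
  atom 10: O, bond orders sum to 2 (valence 2) → 0 H
  atom 11: N, bond orders sum to 1 (valence 3) → 2 H
Totals → C:9, H:15, N:1, O:1.
In Hill order: C9H15NO.

C9H15NO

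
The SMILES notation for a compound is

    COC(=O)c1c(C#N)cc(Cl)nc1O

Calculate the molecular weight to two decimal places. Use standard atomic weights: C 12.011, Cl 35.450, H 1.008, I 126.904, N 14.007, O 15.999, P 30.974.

First, the molecular formula is C8H5ClN2O3 (counting implicit H from valence).
  C: 8 × 12.011 = 96.088
  Cl: 1 × 35.450 = 35.450
  H: 5 × 1.008 = 5.040
  N: 2 × 14.007 = 28.014
  O: 3 × 15.999 = 47.997
Sum: 8×12.011 + 1×35.450 + 5×1.008 + 2×14.007 + 3×15.999 = 212.589 → 212.59 g/mol.

212.59 g/mol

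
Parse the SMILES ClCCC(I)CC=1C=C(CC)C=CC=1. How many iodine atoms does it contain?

Scan the SMILES for I atoms (remember two-letter symbols like Cl and Br are single atoms).
Iodine count: 1.

1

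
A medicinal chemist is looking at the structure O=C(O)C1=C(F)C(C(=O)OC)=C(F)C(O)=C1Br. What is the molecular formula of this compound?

Walk through each heavy atom and fill implicit hydrogens from standard valence (C 4, N 3, O 2, S 2, halogen 1):
  atom 1: O, bond orders sum to 2 (valence 2) → 0 H
  atom 2: C, bond orders sum to 4 (valence 4) → 0 H
  atom 3: O, bond orders sum to 1 (valence 2) → 1 H
  atom 4: C, bond orders sum to 4 (valence 4) → 0 H
  atom 5: C, bond orders sum to 4 (valence 4) → 0 H
  atom 6: F (halogen, monovalent) → 0 H
  atom 7: C, bond orders sum to 4 (valence 4) → 0 H
  atom 8: C, bond orders sum to 4 (valence 4) → 0 H
  atom 9: O, bond orders sum to 2 (valence 2) → 0 H
  atom 10: O, bond orders sum to 2 (valence 2) → 0 H
  atom 11: C, bond orders sum to 1 (valence 4) → 3 H
  atom 12: C, bond orders sum to 4 (valence 4) → 0 H
  atom 13: F (halogen, monovalent) → 0 H
  atom 14: C, bond orders sum to 4 (valence 4) → 0 H
  atom 15: O, bond orders sum to 1 (valence 2) → 1 H
  atom 16: C, bond orders sum to 4 (valence 4) → 0 H
  atom 17: Br (halogen, monovalent) → 0 H
Totals → C:9, H:5, Br:1, F:2, O:5.

C9H5BrF2O5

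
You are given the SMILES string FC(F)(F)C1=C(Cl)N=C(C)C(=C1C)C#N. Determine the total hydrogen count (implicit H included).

6

Walk through each heavy atom and fill implicit hydrogens from standard valence (C 4, N 3, O 2, S 2, halogen 1):
  atom 1: F (halogen, monovalent) → 0 H
  atom 2: C, bond orders sum to 4 (valence 4) → 0 H
  atom 3: F (halogen, monovalent) → 0 H
  atom 4: F (halogen, monovalent) → 0 H
  atom 5: C, bond orders sum to 4 (valence 4) → 0 H
  atom 6: C, bond orders sum to 4 (valence 4) → 0 H
  atom 7: Cl (halogen, monovalent) → 0 H
  atom 8: N, bond orders sum to 3 (valence 3) → 0 H
  atom 9: C, bond orders sum to 4 (valence 4) → 0 H
  atom 10: C, bond orders sum to 1 (valence 4) → 3 H
  atom 11: C, bond orders sum to 4 (valence 4) → 0 H
  atom 12: C, bond orders sum to 4 (valence 4) → 0 H
  atom 13: C, bond orders sum to 1 (valence 4) → 3 H
  atom 14: C, bond orders sum to 4 (valence 4) → 0 H
  atom 15: N, bond orders sum to 3 (valence 3) → 0 H
Total hydrogens: 6.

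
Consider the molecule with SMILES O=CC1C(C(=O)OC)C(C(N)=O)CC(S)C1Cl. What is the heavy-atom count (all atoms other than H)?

17

Every atom symbol written in the SMILES (organic subset) is one heavy atom; implicit H are not written.
Heavy atoms by element → C:10, Cl:1, N:1, O:4, S:1.
Total: 17.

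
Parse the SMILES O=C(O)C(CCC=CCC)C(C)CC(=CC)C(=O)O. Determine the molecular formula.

Walk through each heavy atom and fill implicit hydrogens from standard valence (C 4, N 3, O 2, S 2, halogen 1):
  atom 1: O, bond orders sum to 2 (valence 2) → 0 H
  atom 2: C, bond orders sum to 4 (valence 4) → 0 H
  atom 3: O, bond orders sum to 1 (valence 2) → 1 H
  atom 4: C, bond orders sum to 3 (valence 4) → 1 H
  atom 5: C, bond orders sum to 2 (valence 4) → 2 H
  atom 6: C, bond orders sum to 2 (valence 4) → 2 H
  atom 7: C, bond orders sum to 3 (valence 4) → 1 H
  atom 8: C, bond orders sum to 3 (valence 4) → 1 H
  atom 9: C, bond orders sum to 2 (valence 4) → 2 H
  atom 10: C, bond orders sum to 1 (valence 4) → 3 H
  atom 11: C, bond orders sum to 3 (valence 4) → 1 H
  atom 12: C, bond orders sum to 1 (valence 4) → 3 H
  atom 13: C, bond orders sum to 2 (valence 4) → 2 H
  atom 14: C, bond orders sum to 4 (valence 4) → 0 H
  atom 15: C, bond orders sum to 3 (valence 4) → 1 H
  atom 16: C, bond orders sum to 1 (valence 4) → 3 H
  atom 17: C, bond orders sum to 4 (valence 4) → 0 H
  atom 18: O, bond orders sum to 2 (valence 2) → 0 H
  atom 19: O, bond orders sum to 1 (valence 2) → 1 H
Totals → C:15, H:24, O:4.
In Hill order: C15H24O4.

C15H24O4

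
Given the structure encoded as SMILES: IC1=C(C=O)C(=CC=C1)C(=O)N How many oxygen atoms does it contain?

Scan the SMILES for O atoms (remember two-letter symbols like Cl and Br are single atoms).
Oxygen count: 2.

2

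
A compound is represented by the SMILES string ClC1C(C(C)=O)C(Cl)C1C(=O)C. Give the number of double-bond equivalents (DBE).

Molecular formula: C8H10Cl2O2.
DoU = (2C + 2 + N − H − X) / 2, where X is the halogen count and O/S are ignored.
    = (2·8 + 2 + 0 − 10 − 2) / 2 = 6 / 2 = 3.

3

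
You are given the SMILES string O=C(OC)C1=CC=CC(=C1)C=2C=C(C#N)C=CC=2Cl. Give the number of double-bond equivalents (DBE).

11

Molecular formula: C15H10ClNO2.
DoU = (2C + 2 + N − H − X) / 2, where X is the halogen count and O/S are ignored.
    = (2·15 + 2 + 1 − 10 − 1) / 2 = 22 / 2 = 11.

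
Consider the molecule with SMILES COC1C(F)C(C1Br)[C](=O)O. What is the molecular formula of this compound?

C6H8BrFO3

Walk through each heavy atom and fill implicit hydrogens from standard valence (C 4, N 3, O 2, S 2, halogen 1):
  atom 1: C, bond orders sum to 1 (valence 4) → 3 H
  atom 2: O, bond orders sum to 2 (valence 2) → 0 H
  atom 3: C, bond orders sum to 3 (valence 4) → 1 H
  atom 4: C, bond orders sum to 3 (valence 4) → 1 H
  atom 5: F (halogen, monovalent) → 0 H
  atom 6: C, bond orders sum to 3 (valence 4) → 1 H
  atom 7: C, bond orders sum to 3 (valence 4) → 1 H
  atom 8: Br (halogen, monovalent) → 0 H
  atom 9: C with explicit H count 0
  atom 10: O, bond orders sum to 2 (valence 2) → 0 H
  atom 11: O, bond orders sum to 1 (valence 2) → 1 H
Totals → C:6, H:8, Br:1, F:1, O:3.
In Hill order: C6H8BrFO3.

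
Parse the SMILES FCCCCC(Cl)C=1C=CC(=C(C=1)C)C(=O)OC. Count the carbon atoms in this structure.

14

Count every carbon token in the SMILES (each C, including those in ring-closure positions and inside branches).
Carbon count: 14.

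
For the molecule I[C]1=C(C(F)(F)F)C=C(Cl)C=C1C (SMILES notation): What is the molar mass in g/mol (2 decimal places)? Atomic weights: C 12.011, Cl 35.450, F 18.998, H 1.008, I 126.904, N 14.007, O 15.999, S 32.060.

320.48 g/mol

First, the molecular formula is C8H5ClF3I (counting implicit H from valence).
  C: 8 × 12.011 = 96.088
  Cl: 1 × 35.450 = 35.450
  F: 3 × 18.998 = 56.994
  H: 5 × 1.008 = 5.040
  I: 1 × 126.904 = 126.904
Sum: 8×12.011 + 1×35.450 + 3×18.998 + 5×1.008 + 1×126.904 = 320.476 → 320.48 g/mol.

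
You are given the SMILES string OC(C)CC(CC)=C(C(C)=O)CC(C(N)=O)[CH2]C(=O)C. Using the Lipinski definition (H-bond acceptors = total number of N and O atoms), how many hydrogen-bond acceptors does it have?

N atoms: 1; O atoms: 4.
Lipinski HBA = 1 + 4 = 5.

5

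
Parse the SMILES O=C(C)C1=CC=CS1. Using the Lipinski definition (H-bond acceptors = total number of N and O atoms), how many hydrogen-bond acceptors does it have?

N atoms: 0; O atoms: 1.
Lipinski HBA = 0 + 1 = 1.

1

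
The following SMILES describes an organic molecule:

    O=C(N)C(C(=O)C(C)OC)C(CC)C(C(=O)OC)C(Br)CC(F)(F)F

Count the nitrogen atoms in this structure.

Scan the SMILES for N atoms (remember two-letter symbols like Cl and Br are single atoms).
Nitrogen count: 1.

1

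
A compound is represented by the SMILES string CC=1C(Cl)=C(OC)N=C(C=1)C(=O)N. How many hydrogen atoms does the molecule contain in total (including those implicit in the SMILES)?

Walk through each heavy atom and fill implicit hydrogens from standard valence (C 4, N 3, O 2, S 2, halogen 1):
  atom 1: C, bond orders sum to 1 (valence 4) → 3 H
  atom 2: C, bond orders sum to 4 (valence 4) → 0 H
  atom 3: C, bond orders sum to 4 (valence 4) → 0 H
  atom 4: Cl (halogen, monovalent) → 0 H
  atom 5: C, bond orders sum to 4 (valence 4) → 0 H
  atom 6: O, bond orders sum to 2 (valence 2) → 0 H
  atom 7: C, bond orders sum to 1 (valence 4) → 3 H
  atom 8: N, bond orders sum to 3 (valence 3) → 0 H
  atom 9: C, bond orders sum to 4 (valence 4) → 0 H
  atom 10: C, bond orders sum to 3 (valence 4) → 1 H
  atom 11: C, bond orders sum to 4 (valence 4) → 0 H
  atom 12: O, bond orders sum to 2 (valence 2) → 0 H
  atom 13: N, bond orders sum to 1 (valence 3) → 2 H
Total hydrogens: 9.

9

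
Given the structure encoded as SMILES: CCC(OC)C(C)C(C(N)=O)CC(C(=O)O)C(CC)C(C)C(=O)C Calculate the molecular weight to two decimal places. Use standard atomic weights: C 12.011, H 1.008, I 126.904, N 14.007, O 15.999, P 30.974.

343.46 g/mol

First, the molecular formula is C18H33NO5 (counting implicit H from valence).
  C: 18 × 12.011 = 216.198
  H: 33 × 1.008 = 33.264
  N: 1 × 14.007 = 14.007
  O: 5 × 15.999 = 79.995
Sum: 18×12.011 + 33×1.008 + 1×14.007 + 5×15.999 = 343.464 → 343.46 g/mol.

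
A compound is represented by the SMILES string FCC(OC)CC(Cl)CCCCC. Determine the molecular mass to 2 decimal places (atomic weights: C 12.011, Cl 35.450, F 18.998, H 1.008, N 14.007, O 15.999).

First, the molecular formula is C10H20ClFO (counting implicit H from valence).
  C: 10 × 12.011 = 120.110
  Cl: 1 × 35.450 = 35.450
  F: 1 × 18.998 = 18.998
  H: 20 × 1.008 = 20.160
  O: 1 × 15.999 = 15.999
Sum: 10×12.011 + 1×35.450 + 1×18.998 + 20×1.008 + 1×15.999 = 210.717 → 210.72 g/mol.

210.72 g/mol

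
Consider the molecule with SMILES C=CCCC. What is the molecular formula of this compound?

C5H10

Walk through each heavy atom and fill implicit hydrogens from standard valence (C 4, N 3, O 2, S 2, halogen 1):
  atom 1: C, bond orders sum to 2 (valence 4) → 2 H
  atom 2: C, bond orders sum to 3 (valence 4) → 1 H
  atom 3: C, bond orders sum to 2 (valence 4) → 2 H
  atom 4: C, bond orders sum to 2 (valence 4) → 2 H
  atom 5: C, bond orders sum to 1 (valence 4) → 3 H
Totals → C:5, H:10.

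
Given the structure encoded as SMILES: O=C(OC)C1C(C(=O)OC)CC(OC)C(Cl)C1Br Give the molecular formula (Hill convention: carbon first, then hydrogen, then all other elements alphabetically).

C11H16BrClO5

Walk through each heavy atom and fill implicit hydrogens from standard valence (C 4, N 3, O 2, S 2, halogen 1):
  atom 1: O, bond orders sum to 2 (valence 2) → 0 H
  atom 2: C, bond orders sum to 4 (valence 4) → 0 H
  atom 3: O, bond orders sum to 2 (valence 2) → 0 H
  atom 4: C, bond orders sum to 1 (valence 4) → 3 H
  atom 5: C, bond orders sum to 3 (valence 4) → 1 H
  atom 6: C, bond orders sum to 3 (valence 4) → 1 H
  atom 7: C, bond orders sum to 4 (valence 4) → 0 H
  atom 8: O, bond orders sum to 2 (valence 2) → 0 H
  atom 9: O, bond orders sum to 2 (valence 2) → 0 H
  atom 10: C, bond orders sum to 1 (valence 4) → 3 H
  atom 11: C, bond orders sum to 2 (valence 4) → 2 H
  atom 12: C, bond orders sum to 3 (valence 4) → 1 H
  atom 13: O, bond orders sum to 2 (valence 2) → 0 H
  atom 14: C, bond orders sum to 1 (valence 4) → 3 H
  atom 15: C, bond orders sum to 3 (valence 4) → 1 H
  atom 16: Cl (halogen, monovalent) → 0 H
  atom 17: C, bond orders sum to 3 (valence 4) → 1 H
  atom 18: Br (halogen, monovalent) → 0 H
Totals → C:11, H:16, Br:1, Cl:1, O:5.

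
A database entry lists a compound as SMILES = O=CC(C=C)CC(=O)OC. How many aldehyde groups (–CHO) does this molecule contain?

The aldehyde motif appears at heavy-atom position 2 in the SMILES.
Other groups present: 1 alkene, 1 ester.
Aldehyde count: 1.

1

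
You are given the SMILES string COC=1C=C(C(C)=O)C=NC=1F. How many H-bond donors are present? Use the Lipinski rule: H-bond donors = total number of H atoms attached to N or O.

0

Donors: find every N or O and count the H atoms it carries.
  atom 2 (O): bond orders sum to 2 → 0 H
  atom 8 (O): bond orders sum to 2 → 0 H
  atom 10 (N): bond orders sum to 3 → 0 H
Lipinski HBD = 0.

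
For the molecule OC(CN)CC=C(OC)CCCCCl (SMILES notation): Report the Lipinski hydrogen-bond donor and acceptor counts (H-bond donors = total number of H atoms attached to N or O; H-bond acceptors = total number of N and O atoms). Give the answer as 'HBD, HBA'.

Donors: find every N or O and count the H atoms it carries.
  atom 1 (O): bond orders sum to 1 → 1 H
  atom 4 (N): bond orders sum to 1 → 2 H
  atom 8 (O): bond orders sum to 2 → 0 H
Lipinski HBD = 3.
Acceptors: N atoms = 1, O atoms = 2 → HBA = 3.

3, 3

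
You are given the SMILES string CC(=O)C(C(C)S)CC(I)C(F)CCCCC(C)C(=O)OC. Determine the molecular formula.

Walk through each heavy atom and fill implicit hydrogens from standard valence (C 4, N 3, O 2, S 2, halogen 1):
  atom 1: C, bond orders sum to 1 (valence 4) → 3 H
  atom 2: C, bond orders sum to 4 (valence 4) → 0 H
  atom 3: O, bond orders sum to 2 (valence 2) → 0 H
  atom 4: C, bond orders sum to 3 (valence 4) → 1 H
  atom 5: C, bond orders sum to 3 (valence 4) → 1 H
  atom 6: C, bond orders sum to 1 (valence 4) → 3 H
  atom 7: S, bond orders sum to 1 (valence 2) → 1 H
  atom 8: C, bond orders sum to 2 (valence 4) → 2 H
  atom 9: C, bond orders sum to 3 (valence 4) → 1 H
  atom 10: I (halogen, monovalent) → 0 H
  atom 11: C, bond orders sum to 3 (valence 4) → 1 H
  atom 12: F (halogen, monovalent) → 0 H
  atom 13: C, bond orders sum to 2 (valence 4) → 2 H
  atom 14: C, bond orders sum to 2 (valence 4) → 2 H
  atom 15: C, bond orders sum to 2 (valence 4) → 2 H
  atom 16: C, bond orders sum to 2 (valence 4) → 2 H
  atom 17: C, bond orders sum to 3 (valence 4) → 1 H
  atom 18: C, bond orders sum to 1 (valence 4) → 3 H
  atom 19: C, bond orders sum to 4 (valence 4) → 0 H
  atom 20: O, bond orders sum to 2 (valence 2) → 0 H
  atom 21: O, bond orders sum to 2 (valence 2) → 0 H
  atom 22: C, bond orders sum to 1 (valence 4) → 3 H
Totals → C:16, H:28, F:1, I:1, O:3, S:1.
In Hill order: C16H28FIO3S.

C16H28FIO3S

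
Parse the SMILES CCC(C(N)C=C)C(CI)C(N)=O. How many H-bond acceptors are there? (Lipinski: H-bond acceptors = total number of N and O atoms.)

3

N atoms: 2; O atoms: 1.
Lipinski HBA = 2 + 1 = 3.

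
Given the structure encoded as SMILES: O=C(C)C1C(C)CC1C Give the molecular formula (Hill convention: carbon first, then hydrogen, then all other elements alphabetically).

Walk through each heavy atom and fill implicit hydrogens from standard valence (C 4, N 3, O 2, S 2, halogen 1):
  atom 1: O, bond orders sum to 2 (valence 2) → 0 H
  atom 2: C, bond orders sum to 4 (valence 4) → 0 H
  atom 3: C, bond orders sum to 1 (valence 4) → 3 H
  atom 4: C, bond orders sum to 3 (valence 4) → 1 H
  atom 5: C, bond orders sum to 3 (valence 4) → 1 H
  atom 6: C, bond orders sum to 1 (valence 4) → 3 H
  atom 7: C, bond orders sum to 2 (valence 4) → 2 H
  atom 8: C, bond orders sum to 3 (valence 4) → 1 H
  atom 9: C, bond orders sum to 1 (valence 4) → 3 H
Totals → C:8, H:14, O:1.

C8H14O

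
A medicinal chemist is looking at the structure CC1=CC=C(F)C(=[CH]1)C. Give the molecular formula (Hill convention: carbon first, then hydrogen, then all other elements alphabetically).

C8H9F

Walk through each heavy atom and fill implicit hydrogens from standard valence (C 4, N 3, O 2, S 2, halogen 1):
  atom 1: C, bond orders sum to 1 (valence 4) → 3 H
  atom 2: C, bond orders sum to 4 (valence 4) → 0 H
  atom 3: C, bond orders sum to 3 (valence 4) → 1 H
  atom 4: C, bond orders sum to 3 (valence 4) → 1 H
  atom 5: C, bond orders sum to 4 (valence 4) → 0 H
  atom 6: F (halogen, monovalent) → 0 H
  atom 7: C, bond orders sum to 4 (valence 4) → 0 H
  atom 8: C with explicit H count 1
  atom 9: C, bond orders sum to 1 (valence 4) → 3 H
Totals → C:8, H:9, F:1.
In Hill order: C8H9F.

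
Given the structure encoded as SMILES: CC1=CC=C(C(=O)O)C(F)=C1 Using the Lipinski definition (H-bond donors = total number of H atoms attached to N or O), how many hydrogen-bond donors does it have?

Donors: find every N or O and count the H atoms it carries.
  atom 7 (O): bond orders sum to 2 → 0 H
  atom 8 (O): bond orders sum to 1 → 1 H
Lipinski HBD = 1.

1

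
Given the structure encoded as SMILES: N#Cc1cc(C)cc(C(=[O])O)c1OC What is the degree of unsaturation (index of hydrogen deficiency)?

Molecular formula: C10H9NO3.
DoU = (2C + 2 + N − H − X) / 2, where X is the halogen count and O/S are ignored.
    = (2·10 + 2 + 1 − 9 − 0) / 2 = 14 / 2 = 7.

7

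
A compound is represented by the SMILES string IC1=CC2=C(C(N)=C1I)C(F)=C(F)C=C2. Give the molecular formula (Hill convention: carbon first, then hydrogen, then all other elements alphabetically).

C10H5F2I2N

Walk through each heavy atom and fill implicit hydrogens from standard valence (C 4, N 3, O 2, S 2, halogen 1):
  atom 1: I (halogen, monovalent) → 0 H
  atom 2: C, bond orders sum to 4 (valence 4) → 0 H
  atom 3: C, bond orders sum to 3 (valence 4) → 1 H
  atom 4: C, bond orders sum to 4 (valence 4) → 0 H
  atom 5: C, bond orders sum to 4 (valence 4) → 0 H
  atom 6: C, bond orders sum to 4 (valence 4) → 0 H
  atom 7: N, bond orders sum to 1 (valence 3) → 2 H
  atom 8: C, bond orders sum to 4 (valence 4) → 0 H
  atom 9: I (halogen, monovalent) → 0 H
  atom 10: C, bond orders sum to 4 (valence 4) → 0 H
  atom 11: F (halogen, monovalent) → 0 H
  atom 12: C, bond orders sum to 4 (valence 4) → 0 H
  atom 13: F (halogen, monovalent) → 0 H
  atom 14: C, bond orders sum to 3 (valence 4) → 1 H
  atom 15: C, bond orders sum to 3 (valence 4) → 1 H
Totals → C:10, H:5, F:2, I:2, N:1.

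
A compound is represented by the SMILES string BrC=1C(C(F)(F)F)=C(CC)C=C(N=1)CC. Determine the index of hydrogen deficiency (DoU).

4

Degree of unsaturation = (number of rings) + (number of π bonds).
Ring closures in the SMILES: 1.
π bonds: 3 double bonds (each 1 DoU) → 3 DoU from unsaturation.
Total DoU = 1 + 3 = 4.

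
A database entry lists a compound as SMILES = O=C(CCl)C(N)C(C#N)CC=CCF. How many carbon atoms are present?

Count every carbon token in the SMILES (each C, including those in ring-closure positions and inside branches).
Carbon count: 9.

9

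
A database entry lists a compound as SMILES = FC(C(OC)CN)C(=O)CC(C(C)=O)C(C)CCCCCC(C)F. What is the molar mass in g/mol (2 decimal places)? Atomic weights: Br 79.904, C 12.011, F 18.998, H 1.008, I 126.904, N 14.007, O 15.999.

349.46 g/mol

First, the molecular formula is C18H33F2NO3 (counting implicit H from valence).
  C: 18 × 12.011 = 216.198
  F: 2 × 18.998 = 37.996
  H: 33 × 1.008 = 33.264
  N: 1 × 14.007 = 14.007
  O: 3 × 15.999 = 47.997
Sum: 18×12.011 + 2×18.998 + 33×1.008 + 1×14.007 + 3×15.999 = 349.462 → 349.46 g/mol.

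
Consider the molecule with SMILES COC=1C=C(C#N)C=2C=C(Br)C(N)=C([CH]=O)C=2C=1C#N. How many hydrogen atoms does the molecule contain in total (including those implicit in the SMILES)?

Walk through each heavy atom and fill implicit hydrogens from standard valence (C 4, N 3, O 2, S 2, halogen 1):
  atom 1: C, bond orders sum to 1 (valence 4) → 3 H
  atom 2: O, bond orders sum to 2 (valence 2) → 0 H
  atom 3: C, bond orders sum to 4 (valence 4) → 0 H
  atom 4: C, bond orders sum to 3 (valence 4) → 1 H
  atom 5: C, bond orders sum to 4 (valence 4) → 0 H
  atom 6: C, bond orders sum to 4 (valence 4) → 0 H
  atom 7: N, bond orders sum to 3 (valence 3) → 0 H
  atom 8: C, bond orders sum to 4 (valence 4) → 0 H
  atom 9: C, bond orders sum to 3 (valence 4) → 1 H
  atom 10: C, bond orders sum to 4 (valence 4) → 0 H
  atom 11: Br (halogen, monovalent) → 0 H
  atom 12: C, bond orders sum to 4 (valence 4) → 0 H
  atom 13: N, bond orders sum to 1 (valence 3) → 2 H
  atom 14: C, bond orders sum to 4 (valence 4) → 0 H
  atom 15: C with explicit H count 1
  atom 16: O, bond orders sum to 2 (valence 2) → 0 H
  atom 17: C, bond orders sum to 4 (valence 4) → 0 H
  atom 18: C, bond orders sum to 4 (valence 4) → 0 H
  atom 19: C, bond orders sum to 4 (valence 4) → 0 H
  atom 20: N, bond orders sum to 3 (valence 3) → 0 H
Total hydrogens: 8.

8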